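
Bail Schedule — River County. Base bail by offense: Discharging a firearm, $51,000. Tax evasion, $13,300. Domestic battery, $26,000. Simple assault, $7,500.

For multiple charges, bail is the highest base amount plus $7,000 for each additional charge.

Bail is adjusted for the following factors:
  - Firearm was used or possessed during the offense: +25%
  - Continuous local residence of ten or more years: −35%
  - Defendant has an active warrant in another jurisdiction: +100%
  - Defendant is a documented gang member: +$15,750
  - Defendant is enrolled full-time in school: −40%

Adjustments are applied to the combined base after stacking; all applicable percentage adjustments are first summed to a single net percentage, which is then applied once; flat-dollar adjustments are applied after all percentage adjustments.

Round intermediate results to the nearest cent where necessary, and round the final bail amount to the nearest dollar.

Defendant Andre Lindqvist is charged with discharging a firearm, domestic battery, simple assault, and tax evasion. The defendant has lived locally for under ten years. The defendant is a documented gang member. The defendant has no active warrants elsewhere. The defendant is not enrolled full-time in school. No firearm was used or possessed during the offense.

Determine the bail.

Base amounts from the schedule: discharging a firearm $51,000; domestic battery $26,000; simple assault $7,500; tax evasion $13,300.
Stacking rule: highest base plus $7,000 per additional charge. Highest is discharging a firearm at $51,000; 3 additional charges → +$21,000. Combined base = $72,000.
Defendant is a documented gang member (+$15,750 flat): $72,000 + $15,750 = $87,750.

$87,750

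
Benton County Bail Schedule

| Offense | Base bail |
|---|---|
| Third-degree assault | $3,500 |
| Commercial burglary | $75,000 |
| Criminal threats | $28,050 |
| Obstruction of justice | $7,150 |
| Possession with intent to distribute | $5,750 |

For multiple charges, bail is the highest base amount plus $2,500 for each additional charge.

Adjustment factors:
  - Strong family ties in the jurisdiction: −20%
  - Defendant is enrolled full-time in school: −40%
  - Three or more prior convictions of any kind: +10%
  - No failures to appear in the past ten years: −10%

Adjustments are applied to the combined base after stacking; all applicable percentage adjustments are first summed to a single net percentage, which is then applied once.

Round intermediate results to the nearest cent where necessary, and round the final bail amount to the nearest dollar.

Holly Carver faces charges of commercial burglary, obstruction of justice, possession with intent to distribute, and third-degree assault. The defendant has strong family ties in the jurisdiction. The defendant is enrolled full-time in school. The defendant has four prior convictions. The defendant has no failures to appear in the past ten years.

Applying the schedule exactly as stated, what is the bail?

Base amounts from the schedule: commercial burglary $75,000; obstruction of justice $7,150; possession with intent to distribute $5,750; third-degree assault $3,500.
Stacking rule: highest base plus $2,500 per additional charge. Highest is commercial burglary at $75,000; 3 additional charges → +$7,500. Combined base = $82,500.
Net percentage adjustment: −20% −40% +10% −10% = −60%. $82,500 × 0.4 = $33,000.

$33,000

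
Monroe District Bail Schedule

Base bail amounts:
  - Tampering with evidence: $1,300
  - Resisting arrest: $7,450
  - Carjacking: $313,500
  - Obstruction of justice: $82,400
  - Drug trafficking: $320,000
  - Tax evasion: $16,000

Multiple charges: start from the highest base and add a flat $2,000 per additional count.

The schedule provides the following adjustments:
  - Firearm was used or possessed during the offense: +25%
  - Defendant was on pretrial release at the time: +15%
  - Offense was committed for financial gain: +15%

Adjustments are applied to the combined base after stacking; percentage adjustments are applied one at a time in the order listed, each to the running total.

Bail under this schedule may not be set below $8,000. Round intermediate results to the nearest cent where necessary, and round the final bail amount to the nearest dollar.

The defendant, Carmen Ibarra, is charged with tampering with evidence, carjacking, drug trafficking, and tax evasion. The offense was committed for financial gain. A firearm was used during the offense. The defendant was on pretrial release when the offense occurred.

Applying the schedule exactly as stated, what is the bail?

$538,919

Base amounts from the schedule: tampering with evidence $1,300; carjacking $313,500; drug trafficking $320,000; tax evasion $16,000.
Stacking rule: highest base plus $2,000 per additional charge. Highest is drug trafficking at $320,000; 3 additional charges → +$6,000. Combined base = $326,000.
Firearm was used or possessed during the offense (+25%): $326,000 × 1.25 = $407,500.
Defendant was on pretrial release at the time (+15%): $407,500 × 1.15 = $468,625.
Offense was committed for financial gain (+15%): $468,625 × 1.15 = $538,918.75.
$538,918.75 is at or above the $8,000 minimum.
Rounded to the nearest dollar: $538,919.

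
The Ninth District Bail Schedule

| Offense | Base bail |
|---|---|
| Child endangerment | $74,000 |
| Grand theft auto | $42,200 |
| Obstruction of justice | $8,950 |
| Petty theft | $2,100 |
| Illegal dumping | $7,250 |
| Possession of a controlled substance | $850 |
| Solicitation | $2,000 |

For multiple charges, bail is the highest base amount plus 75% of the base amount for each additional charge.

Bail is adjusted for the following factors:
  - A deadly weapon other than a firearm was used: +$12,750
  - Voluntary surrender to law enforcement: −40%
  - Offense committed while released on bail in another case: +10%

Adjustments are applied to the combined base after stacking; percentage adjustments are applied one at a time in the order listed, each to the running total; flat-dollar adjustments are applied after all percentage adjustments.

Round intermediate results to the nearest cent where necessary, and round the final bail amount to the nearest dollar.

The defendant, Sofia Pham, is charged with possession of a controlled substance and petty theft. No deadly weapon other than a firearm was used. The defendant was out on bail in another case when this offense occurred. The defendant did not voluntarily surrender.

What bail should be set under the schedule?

$3,011

Base amounts from the schedule: possession of a controlled substance $850; petty theft $2,100.
Stacking rule: highest base plus 75% of each additional charge. Highest is petty theft at $2,100. Additional: $850 × 75% = $637.50. Combined base = $2,100 + $637.50 = $2,737.50.
Offense committed while released on bail in another case (+10%): $2,737.50 × 1.1 = $3,011.25.
Rounded to the nearest dollar: $3,011.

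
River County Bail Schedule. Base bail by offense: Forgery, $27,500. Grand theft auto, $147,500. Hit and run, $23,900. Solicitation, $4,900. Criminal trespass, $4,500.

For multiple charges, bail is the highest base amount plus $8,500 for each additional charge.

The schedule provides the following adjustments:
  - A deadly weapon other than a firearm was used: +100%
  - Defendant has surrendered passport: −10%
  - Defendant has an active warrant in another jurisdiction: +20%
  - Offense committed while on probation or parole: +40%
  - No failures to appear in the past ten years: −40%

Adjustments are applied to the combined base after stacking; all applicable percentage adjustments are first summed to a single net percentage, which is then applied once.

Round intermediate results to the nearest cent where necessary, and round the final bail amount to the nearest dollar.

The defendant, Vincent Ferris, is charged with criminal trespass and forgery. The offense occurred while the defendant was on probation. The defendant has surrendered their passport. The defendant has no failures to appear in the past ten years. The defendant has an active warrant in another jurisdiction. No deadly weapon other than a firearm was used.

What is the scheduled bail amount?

$39,600

Base amounts from the schedule: criminal trespass $4,500; forgery $27,500.
Stacking rule: highest base plus $8,500 per additional charge. Highest is forgery at $27,500; 1 additional charge → +$8,500. Combined base = $36,000.
Net percentage adjustment: −10% +20% +40% −40% = +10%. $36,000 × 1.1 = $39,600.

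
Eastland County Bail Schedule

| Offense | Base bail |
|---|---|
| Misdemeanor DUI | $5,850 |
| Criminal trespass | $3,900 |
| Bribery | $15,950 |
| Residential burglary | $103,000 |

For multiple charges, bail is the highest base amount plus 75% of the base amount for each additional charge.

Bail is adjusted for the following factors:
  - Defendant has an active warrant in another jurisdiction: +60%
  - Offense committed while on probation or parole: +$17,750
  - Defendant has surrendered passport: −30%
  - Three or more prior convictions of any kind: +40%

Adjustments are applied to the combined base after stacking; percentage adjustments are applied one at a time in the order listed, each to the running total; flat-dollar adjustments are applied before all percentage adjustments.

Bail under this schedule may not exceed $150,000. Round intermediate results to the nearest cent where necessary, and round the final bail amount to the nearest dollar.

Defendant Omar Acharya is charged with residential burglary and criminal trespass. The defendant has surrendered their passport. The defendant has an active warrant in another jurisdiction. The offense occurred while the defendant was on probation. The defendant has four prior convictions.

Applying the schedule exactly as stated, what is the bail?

$150,000

Base amounts from the schedule: residential burglary $103,000; criminal trespass $3,900.
Stacking rule: highest base plus 75% of each additional charge. Highest is residential burglary at $103,000. Additional: $3,900 × 75% = $2,925. Combined base = $103,000 + $2,925 = $105,925.
Offense committed while on probation or parole (+$17,750 flat): $105,925 + $17,750 = $123,675.
Defendant has an active warrant in another jurisdiction (+60%): $123,675 × 1.6 = $197,880.
Defendant has surrendered passport (−30%): $197,880 × 0.7 = $138,516.
Three or more prior convictions of any kind (+40%): $138,516 × 1.4 = $193,922.40.
Result $193,922.40 exceeds the maximum of $150,000; bail is capped at $150,000.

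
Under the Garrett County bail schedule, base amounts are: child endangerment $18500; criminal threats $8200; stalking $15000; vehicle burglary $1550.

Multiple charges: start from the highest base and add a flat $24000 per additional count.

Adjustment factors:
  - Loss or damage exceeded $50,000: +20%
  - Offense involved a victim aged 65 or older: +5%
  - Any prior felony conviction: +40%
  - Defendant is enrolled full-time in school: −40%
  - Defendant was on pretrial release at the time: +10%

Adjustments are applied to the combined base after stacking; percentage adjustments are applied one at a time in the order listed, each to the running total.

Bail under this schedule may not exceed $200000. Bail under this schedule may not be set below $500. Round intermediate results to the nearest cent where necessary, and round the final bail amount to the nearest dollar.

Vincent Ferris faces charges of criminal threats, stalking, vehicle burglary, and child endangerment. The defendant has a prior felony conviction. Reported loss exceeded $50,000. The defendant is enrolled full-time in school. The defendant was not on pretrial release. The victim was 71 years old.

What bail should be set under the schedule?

Base amounts from the schedule: criminal threats $8200; stalking $15000; vehicle burglary $1550; child endangerment $18500.
Stacking rule: highest base plus $24000 per additional charge. Highest is child endangerment at $18500; 3 additional charges → +$72000. Combined base = $90500.
Loss or damage exceeded $50,000 (+20%): $90500 × 1.2 = $108600.
Offense involved a victim aged 65 or older (+5%): $108600 × 1.05 = $114030.
Any prior felony conviction (+40%): $114030 × 1.4 = $159642.
Defendant is enrolled full-time in school (−40%): $159642 × 0.6 = $95785.20.
$95785.20 is within the $200000 maximum.
$95785.20 is at or above the $500 minimum.
Rounded to the nearest dollar: $95785.

$95785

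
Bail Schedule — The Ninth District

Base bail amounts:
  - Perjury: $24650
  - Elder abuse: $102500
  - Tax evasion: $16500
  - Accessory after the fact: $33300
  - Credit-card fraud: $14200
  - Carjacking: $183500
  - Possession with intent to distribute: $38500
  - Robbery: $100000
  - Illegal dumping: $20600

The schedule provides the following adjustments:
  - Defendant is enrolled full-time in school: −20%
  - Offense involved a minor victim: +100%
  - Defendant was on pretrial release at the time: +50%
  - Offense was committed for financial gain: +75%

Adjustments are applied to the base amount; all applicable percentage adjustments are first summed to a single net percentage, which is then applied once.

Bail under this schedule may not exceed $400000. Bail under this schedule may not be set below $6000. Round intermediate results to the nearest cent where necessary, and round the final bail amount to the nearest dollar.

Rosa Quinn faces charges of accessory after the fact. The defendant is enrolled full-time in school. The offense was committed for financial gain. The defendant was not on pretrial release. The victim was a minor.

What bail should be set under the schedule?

$84915

Base amounts from the schedule: accessory after the fact $33300.
Single charge. Combined base = $33300.
Net percentage adjustment: −20% +100% +75% = +155%. $33300 × 2.55 = $84915.
$84915 is within the $400000 maximum.
$84915 is at or above the $6000 minimum.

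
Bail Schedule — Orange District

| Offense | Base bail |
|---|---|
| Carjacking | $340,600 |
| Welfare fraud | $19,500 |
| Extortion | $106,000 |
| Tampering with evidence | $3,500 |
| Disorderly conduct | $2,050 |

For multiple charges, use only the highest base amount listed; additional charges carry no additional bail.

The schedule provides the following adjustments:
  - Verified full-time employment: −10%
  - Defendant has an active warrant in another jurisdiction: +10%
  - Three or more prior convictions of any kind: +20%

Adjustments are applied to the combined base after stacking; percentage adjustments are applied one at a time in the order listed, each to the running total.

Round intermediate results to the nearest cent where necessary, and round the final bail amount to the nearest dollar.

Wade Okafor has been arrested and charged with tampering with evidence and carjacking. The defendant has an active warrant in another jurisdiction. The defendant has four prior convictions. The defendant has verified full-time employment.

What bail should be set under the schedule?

$404,633

Base amounts from the schedule: tampering with evidence $3,500; carjacking $340,600.
Stacking rule: use the highest base only. Highest is carjacking at $340,600. Combined base = $340,600.
Verified full-time employment (−10%): $340,600 × 0.9 = $306,540.
Defendant has an active warrant in another jurisdiction (+10%): $306,540 × 1.1 = $337,194.
Three or more prior convictions of any kind (+20%): $337,194 × 1.2 = $404,632.80.
Rounded to the nearest dollar: $404,633.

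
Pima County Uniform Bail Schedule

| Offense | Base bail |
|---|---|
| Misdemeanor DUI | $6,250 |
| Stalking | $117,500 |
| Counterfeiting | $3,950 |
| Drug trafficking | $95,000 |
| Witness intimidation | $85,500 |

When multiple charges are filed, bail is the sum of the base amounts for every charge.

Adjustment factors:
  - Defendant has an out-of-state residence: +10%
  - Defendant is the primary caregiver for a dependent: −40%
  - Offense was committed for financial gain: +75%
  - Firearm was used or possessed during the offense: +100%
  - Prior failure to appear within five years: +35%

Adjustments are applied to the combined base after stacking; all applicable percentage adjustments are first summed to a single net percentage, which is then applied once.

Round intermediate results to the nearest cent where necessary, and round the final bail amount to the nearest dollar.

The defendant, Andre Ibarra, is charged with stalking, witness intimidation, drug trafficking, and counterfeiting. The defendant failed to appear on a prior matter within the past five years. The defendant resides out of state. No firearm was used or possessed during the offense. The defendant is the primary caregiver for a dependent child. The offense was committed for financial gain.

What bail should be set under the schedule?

$543,510

Base amounts from the schedule: stalking $117,500; witness intimidation $85,500; drug trafficking $95,000; counterfeiting $3,950.
Stacking rule: sum of all bases. $117,500 + $85,500 + $95,000 + $3,950 = $301,950.
Net percentage adjustment: +10% −40% +75% +35% = +80%. $301,950 × 1.8 = $543,510.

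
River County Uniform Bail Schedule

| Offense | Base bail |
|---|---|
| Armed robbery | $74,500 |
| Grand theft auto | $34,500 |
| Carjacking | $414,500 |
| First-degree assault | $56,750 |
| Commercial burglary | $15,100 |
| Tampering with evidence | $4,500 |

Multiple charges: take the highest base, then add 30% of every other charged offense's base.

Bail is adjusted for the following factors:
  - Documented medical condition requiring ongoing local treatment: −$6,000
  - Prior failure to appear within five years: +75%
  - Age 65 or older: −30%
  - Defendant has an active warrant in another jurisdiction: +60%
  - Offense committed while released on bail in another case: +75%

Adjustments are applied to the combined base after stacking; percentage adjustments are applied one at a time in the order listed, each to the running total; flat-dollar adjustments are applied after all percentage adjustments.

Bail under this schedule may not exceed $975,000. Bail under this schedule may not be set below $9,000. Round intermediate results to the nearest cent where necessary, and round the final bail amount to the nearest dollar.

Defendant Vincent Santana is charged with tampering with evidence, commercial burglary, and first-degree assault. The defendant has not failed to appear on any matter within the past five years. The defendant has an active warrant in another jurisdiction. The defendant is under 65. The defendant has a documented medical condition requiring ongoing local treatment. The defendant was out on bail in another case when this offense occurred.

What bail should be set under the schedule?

Base amounts from the schedule: tampering with evidence $4,500; commercial burglary $15,100; first-degree assault $56,750.
Stacking rule: highest base plus 30% of each additional charge. Highest is first-degree assault at $56,750. Additional: $4,500 × 30% = $1,350; $15,100 × 30% = $4,530. Combined base = $56,750 + $5,880 = $62,630.
Defendant has an active warrant in another jurisdiction (+60%): $62,630 × 1.6 = $100,208.
Offense committed while released on bail in another case (+75%): $100,208 × 1.75 = $175,364.
Documented medical condition requiring ongoing local treatment (−$6,000 flat): $175,364 − $6,000 = $169,364.
$169,364 is within the $975,000 maximum.
$169,364 is at or above the $9,000 minimum.

$169,364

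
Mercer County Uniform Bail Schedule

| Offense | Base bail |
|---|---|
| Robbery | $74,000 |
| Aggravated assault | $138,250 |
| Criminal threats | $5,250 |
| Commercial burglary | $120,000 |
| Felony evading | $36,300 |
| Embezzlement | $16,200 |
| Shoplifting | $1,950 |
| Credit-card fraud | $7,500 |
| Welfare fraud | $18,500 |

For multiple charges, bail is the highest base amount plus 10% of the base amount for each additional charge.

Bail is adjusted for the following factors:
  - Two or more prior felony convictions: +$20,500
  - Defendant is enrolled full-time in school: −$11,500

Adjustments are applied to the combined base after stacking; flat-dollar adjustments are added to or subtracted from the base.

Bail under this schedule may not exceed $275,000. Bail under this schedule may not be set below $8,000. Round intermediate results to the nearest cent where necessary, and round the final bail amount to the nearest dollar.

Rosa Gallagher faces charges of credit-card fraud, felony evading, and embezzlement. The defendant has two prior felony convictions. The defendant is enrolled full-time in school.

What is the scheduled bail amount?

$47,670

Base amounts from the schedule: credit-card fraud $7,500; felony evading $36,300; embezzlement $16,200.
Stacking rule: highest base plus 10% of each additional charge. Highest is felony evading at $36,300. Additional: $7,500 × 10% = $750; $16,200 × 10% = $1,620. Combined base = $36,300 + $2,370 = $38,670.
Two or more prior felony convictions (+$20,500 flat): $38,670 + $20,500 = $59,170.
Defendant is enrolled full-time in school (−$11,500 flat): $59,170 − $11,500 = $47,670.
$47,670 is within the $275,000 maximum.
$47,670 is at or above the $8,000 minimum.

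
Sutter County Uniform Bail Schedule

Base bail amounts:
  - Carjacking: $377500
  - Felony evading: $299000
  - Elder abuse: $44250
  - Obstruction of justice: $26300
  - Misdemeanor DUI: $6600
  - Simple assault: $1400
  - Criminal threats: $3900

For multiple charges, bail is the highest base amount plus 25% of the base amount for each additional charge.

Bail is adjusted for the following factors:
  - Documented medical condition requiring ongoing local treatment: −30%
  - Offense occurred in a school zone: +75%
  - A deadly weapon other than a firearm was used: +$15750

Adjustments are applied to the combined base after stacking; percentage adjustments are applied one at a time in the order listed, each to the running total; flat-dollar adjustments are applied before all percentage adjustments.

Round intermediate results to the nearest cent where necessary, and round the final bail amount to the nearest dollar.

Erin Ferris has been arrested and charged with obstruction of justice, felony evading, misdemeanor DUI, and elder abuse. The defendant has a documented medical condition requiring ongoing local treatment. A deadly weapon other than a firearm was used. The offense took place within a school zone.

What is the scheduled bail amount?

$409196

Base amounts from the schedule: obstruction of justice $26300; felony evading $299000; misdemeanor DUI $6600; elder abuse $44250.
Stacking rule: highest base plus 25% of each additional charge. Highest is felony evading at $299000. Additional: $26300 × 25% = $6575; $6600 × 25% = $1650; $44250 × 25% = $11062.50. Combined base = $299000 + $19287.50 = $318287.50.
A deadly weapon other than a firearm was used (+$15750 flat): $318287.50 + $15750 = $334037.50.
Documented medical condition requiring ongoing local treatment (−30%): $334037.50 × 0.7 = $233826.25.
Offense occurred in a school zone (+75%): $233826.25 × 1.75 = $409195.94.
Rounded to the nearest dollar: $409196.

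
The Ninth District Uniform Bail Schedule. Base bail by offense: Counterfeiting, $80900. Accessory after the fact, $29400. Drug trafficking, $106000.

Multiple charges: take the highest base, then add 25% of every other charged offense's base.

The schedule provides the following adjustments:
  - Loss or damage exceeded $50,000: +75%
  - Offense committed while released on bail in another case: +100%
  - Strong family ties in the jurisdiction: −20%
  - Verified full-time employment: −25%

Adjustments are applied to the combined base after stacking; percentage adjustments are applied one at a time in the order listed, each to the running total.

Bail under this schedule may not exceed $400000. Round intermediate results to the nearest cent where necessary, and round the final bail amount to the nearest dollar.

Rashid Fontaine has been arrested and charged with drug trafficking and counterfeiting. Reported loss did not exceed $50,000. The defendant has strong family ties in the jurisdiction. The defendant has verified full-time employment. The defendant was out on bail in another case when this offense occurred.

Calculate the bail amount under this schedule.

Base amounts from the schedule: drug trafficking $106000; counterfeiting $80900.
Stacking rule: highest base plus 25% of each additional charge. Highest is drug trafficking at $106000. Additional: $80900 × 25% = $20225. Combined base = $106000 + $20225 = $126225.
Offense committed while released on bail in another case (+100%): $126225 × 2 = $252450.
Strong family ties in the jurisdiction (−20%): $252450 × 0.8 = $201960.
Verified full-time employment (−25%): $201960 × 0.75 = $151470.
$151470 is within the $400000 maximum.

$151470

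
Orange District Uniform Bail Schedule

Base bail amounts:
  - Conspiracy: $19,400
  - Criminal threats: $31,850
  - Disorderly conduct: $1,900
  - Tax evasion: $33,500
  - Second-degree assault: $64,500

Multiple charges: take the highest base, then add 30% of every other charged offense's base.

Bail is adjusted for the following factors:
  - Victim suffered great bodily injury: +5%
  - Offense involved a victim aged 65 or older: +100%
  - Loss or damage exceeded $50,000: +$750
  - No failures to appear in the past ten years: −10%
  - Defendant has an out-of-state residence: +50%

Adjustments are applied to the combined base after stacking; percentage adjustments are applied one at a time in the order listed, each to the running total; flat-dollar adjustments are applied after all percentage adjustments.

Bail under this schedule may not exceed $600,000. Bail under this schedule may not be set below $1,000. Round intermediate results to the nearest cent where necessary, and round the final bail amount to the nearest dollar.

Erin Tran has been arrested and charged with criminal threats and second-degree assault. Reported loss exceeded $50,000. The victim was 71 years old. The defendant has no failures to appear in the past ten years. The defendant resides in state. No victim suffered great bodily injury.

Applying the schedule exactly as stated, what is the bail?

Base amounts from the schedule: criminal threats $31,850; second-degree assault $64,500.
Stacking rule: highest base plus 30% of each additional charge. Highest is second-degree assault at $64,500. Additional: $31,850 × 30% = $9,555. Combined base = $64,500 + $9,555 = $74,055.
Offense involved a victim aged 65 or older (+100%): $74,055 × 2 = $148,110.
No failures to appear in the past ten years (−10%): $148,110 × 0.9 = $133,299.
Loss or damage exceeded $50,000 (+$750 flat): $133,299 + $750 = $134,049.
$134,049 is within the $600,000 maximum.
$134,049 is at or above the $1,000 minimum.

$134,049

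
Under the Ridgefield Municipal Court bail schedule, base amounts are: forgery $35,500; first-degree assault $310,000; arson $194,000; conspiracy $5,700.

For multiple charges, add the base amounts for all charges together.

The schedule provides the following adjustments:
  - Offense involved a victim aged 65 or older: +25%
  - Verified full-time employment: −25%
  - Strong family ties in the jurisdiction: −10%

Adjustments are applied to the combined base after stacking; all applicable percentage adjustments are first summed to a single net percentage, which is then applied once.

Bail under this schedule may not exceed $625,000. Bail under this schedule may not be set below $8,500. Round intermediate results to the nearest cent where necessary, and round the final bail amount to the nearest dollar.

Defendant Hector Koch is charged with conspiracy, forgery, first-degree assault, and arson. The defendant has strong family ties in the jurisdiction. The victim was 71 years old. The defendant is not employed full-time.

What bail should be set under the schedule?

Base amounts from the schedule: conspiracy $5,700; forgery $35,500; first-degree assault $310,000; arson $194,000.
Stacking rule: sum of all bases. $5,700 + $35,500 + $310,000 + $194,000 = $545,200.
Net percentage adjustment: +25% −10% = +15%. $545,200 × 1.15 = $626,980.
Result $626,980 exceeds the maximum of $625,000; bail is capped at $625,000.
$625,000 is at or above the $8,500 minimum.

$625,000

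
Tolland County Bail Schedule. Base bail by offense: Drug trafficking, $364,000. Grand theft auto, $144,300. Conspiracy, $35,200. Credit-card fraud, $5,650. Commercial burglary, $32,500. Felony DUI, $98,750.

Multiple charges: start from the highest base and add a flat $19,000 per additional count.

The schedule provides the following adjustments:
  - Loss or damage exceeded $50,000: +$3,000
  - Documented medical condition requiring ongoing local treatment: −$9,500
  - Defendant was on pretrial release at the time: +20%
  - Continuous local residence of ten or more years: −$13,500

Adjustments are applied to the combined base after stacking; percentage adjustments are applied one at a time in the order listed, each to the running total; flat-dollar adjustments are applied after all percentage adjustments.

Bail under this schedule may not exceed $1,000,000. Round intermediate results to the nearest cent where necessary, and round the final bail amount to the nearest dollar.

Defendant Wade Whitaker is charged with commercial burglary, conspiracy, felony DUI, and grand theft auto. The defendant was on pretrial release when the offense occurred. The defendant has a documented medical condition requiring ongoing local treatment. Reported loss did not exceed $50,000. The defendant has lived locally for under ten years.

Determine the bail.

$232,060

Base amounts from the schedule: commercial burglary $32,500; conspiracy $35,200; felony DUI $98,750; grand theft auto $144,300.
Stacking rule: highest base plus $19,000 per additional charge. Highest is grand theft auto at $144,300; 3 additional charges → +$57,000. Combined base = $201,300.
Defendant was on pretrial release at the time (+20%): $201,300 × 1.2 = $241,560.
Documented medical condition requiring ongoing local treatment (−$9,500 flat): $241,560 − $9,500 = $232,060.
$232,060 is within the $1,000,000 maximum.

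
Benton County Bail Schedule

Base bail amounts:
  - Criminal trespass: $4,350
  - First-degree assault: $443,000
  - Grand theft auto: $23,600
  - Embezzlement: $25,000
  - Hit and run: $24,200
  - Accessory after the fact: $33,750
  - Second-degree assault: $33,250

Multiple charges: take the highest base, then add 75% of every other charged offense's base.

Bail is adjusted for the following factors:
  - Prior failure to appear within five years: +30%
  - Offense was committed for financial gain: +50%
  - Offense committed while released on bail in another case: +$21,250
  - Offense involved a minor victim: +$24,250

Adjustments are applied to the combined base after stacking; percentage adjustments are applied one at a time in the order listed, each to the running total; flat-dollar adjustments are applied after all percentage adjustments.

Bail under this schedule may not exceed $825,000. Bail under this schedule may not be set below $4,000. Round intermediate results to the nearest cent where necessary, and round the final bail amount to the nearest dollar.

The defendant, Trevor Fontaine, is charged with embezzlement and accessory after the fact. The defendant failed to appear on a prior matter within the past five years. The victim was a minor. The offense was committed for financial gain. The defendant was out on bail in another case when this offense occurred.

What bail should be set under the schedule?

Base amounts from the schedule: embezzlement $25,000; accessory after the fact $33,750.
Stacking rule: highest base plus 75% of each additional charge. Highest is accessory after the fact at $33,750. Additional: $25,000 × 75% = $18,750. Combined base = $33,750 + $18,750 = $52,500.
Prior failure to appear within five years (+30%): $52,500 × 1.3 = $68,250.
Offense was committed for financial gain (+50%): $68,250 × 1.5 = $102,375.
Offense committed while released on bail in another case (+$21,250 flat): $102,375 + $21,250 = $123,625.
Offense involved a minor victim (+$24,250 flat): $123,625 + $24,250 = $147,875.
$147,875 is within the $825,000 maximum.
$147,875 is at or above the $4,000 minimum.

$147,875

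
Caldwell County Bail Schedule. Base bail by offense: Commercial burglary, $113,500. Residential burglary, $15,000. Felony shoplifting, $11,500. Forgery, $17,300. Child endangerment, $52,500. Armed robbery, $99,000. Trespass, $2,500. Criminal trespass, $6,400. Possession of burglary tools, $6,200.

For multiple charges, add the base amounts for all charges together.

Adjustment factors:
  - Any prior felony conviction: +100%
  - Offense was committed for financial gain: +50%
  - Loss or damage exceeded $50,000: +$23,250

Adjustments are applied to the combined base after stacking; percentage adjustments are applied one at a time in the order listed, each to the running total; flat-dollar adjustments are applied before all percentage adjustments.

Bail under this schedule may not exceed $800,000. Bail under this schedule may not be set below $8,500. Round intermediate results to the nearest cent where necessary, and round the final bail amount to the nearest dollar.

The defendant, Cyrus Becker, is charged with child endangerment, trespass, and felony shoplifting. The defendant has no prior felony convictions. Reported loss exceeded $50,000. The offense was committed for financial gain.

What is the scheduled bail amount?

$134,625

Base amounts from the schedule: child endangerment $52,500; trespass $2,500; felony shoplifting $11,500.
Stacking rule: sum of all bases. $52,500 + $2,500 + $11,500 = $66,500.
Loss or damage exceeded $50,000 (+$23,250 flat): $66,500 + $23,250 = $89,750.
Offense was committed for financial gain (+50%): $89,750 × 1.5 = $134,625.
$134,625 is within the $800,000 maximum.
$134,625 is at or above the $8,500 minimum.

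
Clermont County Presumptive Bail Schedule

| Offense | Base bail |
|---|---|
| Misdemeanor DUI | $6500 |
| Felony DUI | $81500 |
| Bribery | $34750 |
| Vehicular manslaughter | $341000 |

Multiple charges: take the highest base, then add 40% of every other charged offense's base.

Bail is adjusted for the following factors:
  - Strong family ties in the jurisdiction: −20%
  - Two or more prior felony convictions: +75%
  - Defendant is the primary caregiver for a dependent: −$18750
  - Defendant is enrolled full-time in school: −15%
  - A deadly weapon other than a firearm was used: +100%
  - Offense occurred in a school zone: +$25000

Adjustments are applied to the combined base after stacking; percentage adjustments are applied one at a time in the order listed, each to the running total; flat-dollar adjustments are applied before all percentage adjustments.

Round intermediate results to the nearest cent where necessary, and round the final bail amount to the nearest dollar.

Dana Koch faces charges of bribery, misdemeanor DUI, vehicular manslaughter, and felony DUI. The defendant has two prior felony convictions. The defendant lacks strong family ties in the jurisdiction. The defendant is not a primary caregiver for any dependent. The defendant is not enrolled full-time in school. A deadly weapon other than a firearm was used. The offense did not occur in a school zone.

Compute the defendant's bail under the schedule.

$1365350

Base amounts from the schedule: bribery $34750; misdemeanor DUI $6500; vehicular manslaughter $341000; felony DUI $81500.
Stacking rule: highest base plus 40% of each additional charge. Highest is vehicular manslaughter at $341000. Additional: $34750 × 40% = $13900; $6500 × 40% = $2600; $81500 × 40% = $32600. Combined base = $341000 + $49100 = $390100.
Two or more prior felony convictions (+75%): $390100 × 1.75 = $682675.
A deadly weapon other than a firearm was used (+100%): $682675 × 2 = $1365350.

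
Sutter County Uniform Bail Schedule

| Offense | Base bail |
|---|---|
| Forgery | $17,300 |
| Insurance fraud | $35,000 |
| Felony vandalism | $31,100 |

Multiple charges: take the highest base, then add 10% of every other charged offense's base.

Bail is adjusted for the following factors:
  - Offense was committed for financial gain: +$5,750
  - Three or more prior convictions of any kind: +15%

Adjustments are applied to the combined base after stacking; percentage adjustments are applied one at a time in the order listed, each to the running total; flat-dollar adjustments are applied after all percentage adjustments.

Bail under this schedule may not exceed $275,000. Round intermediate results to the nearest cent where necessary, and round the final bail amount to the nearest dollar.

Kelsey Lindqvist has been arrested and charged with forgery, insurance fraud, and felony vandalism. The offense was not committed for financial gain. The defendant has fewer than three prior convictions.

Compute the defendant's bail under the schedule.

Base amounts from the schedule: forgery $17,300; insurance fraud $35,000; felony vandalism $31,100.
Stacking rule: highest base plus 10% of each additional charge. Highest is insurance fraud at $35,000. Additional: $17,300 × 10% = $1,730; $31,100 × 10% = $3,110. Combined base = $35,000 + $4,840 = $39,840.
No adjustment factors apply to this defendant.
$39,840 is within the $275,000 maximum.

$39,840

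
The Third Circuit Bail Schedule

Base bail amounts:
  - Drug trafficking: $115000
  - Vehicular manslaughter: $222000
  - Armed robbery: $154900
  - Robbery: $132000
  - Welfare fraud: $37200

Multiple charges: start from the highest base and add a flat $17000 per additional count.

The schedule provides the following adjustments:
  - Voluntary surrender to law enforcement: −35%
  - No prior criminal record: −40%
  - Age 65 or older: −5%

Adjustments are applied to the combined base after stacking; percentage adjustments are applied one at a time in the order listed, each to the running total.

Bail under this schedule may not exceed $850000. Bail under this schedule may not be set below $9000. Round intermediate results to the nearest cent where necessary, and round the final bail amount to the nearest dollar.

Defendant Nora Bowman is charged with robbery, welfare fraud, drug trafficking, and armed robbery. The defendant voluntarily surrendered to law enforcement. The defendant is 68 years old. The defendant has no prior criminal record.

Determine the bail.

Base amounts from the schedule: robbery $132000; welfare fraud $37200; drug trafficking $115000; armed robbery $154900.
Stacking rule: highest base plus $17000 per additional charge. Highest is armed robbery at $154900; 3 additional charges → +$51000. Combined base = $205900.
Voluntary surrender to law enforcement (−35%): $205900 × 0.65 = $133835.
No prior criminal record (−40%): $133835 × 0.6 = $80301.
Age 65 or older (−5%): $80301 × 0.95 = $76285.95.
$76285.95 is within the $850000 maximum.
$76285.95 is at or above the $9000 minimum.
Rounded to the nearest dollar: $76286.

$76286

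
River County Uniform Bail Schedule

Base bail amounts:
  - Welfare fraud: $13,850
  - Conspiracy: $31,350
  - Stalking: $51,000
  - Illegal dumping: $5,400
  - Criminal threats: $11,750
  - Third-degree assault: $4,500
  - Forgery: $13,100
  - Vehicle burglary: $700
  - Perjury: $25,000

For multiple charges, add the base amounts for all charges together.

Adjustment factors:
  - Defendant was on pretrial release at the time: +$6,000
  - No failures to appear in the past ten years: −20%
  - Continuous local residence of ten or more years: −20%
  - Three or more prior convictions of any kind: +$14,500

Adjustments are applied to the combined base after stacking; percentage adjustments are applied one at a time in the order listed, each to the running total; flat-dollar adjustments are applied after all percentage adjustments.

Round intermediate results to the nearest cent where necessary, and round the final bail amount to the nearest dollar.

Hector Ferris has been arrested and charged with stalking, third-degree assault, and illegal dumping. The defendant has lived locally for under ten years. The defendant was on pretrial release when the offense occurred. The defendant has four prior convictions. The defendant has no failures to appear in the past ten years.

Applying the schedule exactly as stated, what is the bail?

Base amounts from the schedule: stalking $51,000; third-degree assault $4,500; illegal dumping $5,400.
Stacking rule: sum of all bases. $51,000 + $4,500 + $5,400 = $60,900.
No failures to appear in the past ten years (−20%): $60,900 × 0.8 = $48,720.
Defendant was on pretrial release at the time (+$6,000 flat): $48,720 + $6,000 = $54,720.
Three or more prior convictions of any kind (+$14,500 flat): $54,720 + $14,500 = $69,220.

$69,220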